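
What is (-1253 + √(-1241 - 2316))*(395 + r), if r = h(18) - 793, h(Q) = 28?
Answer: 463610 - 370*I*√3557 ≈ 4.6361e+5 - 22067.0*I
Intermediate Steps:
r = -765 (r = 28 - 793 = -765)
(-1253 + √(-1241 - 2316))*(395 + r) = (-1253 + √(-1241 - 2316))*(395 - 765) = (-1253 + √(-3557))*(-370) = (-1253 + I*√3557)*(-370) = 463610 - 370*I*√3557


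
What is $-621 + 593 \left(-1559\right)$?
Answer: $-925108$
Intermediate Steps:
$-621 + 593 \left(-1559\right) = -621 - 924487 = -925108$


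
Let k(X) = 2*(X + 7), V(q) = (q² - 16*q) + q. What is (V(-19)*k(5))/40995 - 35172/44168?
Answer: -63091289/150888930 ≈ -0.41813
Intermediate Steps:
V(q) = q² - 15*q
k(X) = 14 + 2*X (k(X) = 2*(7 + X) = 14 + 2*X)
(V(-19)*k(5))/40995 - 35172/44168 = ((-19*(-15 - 19))*(14 + 2*5))/40995 - 35172/44168 = ((-19*(-34))*(14 + 10))*(1/40995) - 35172*1/44168 = (646*24)*(1/40995) - 8793/11042 = 15504*(1/40995) - 8793/11042 = 5168/13665 - 8793/11042 = -63091289/150888930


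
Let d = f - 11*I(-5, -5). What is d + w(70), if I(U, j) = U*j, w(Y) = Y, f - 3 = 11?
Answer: -191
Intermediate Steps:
f = 14 (f = 3 + 11 = 14)
d = -261 (d = 14 - (-55)*(-5) = 14 - 11*25 = 14 - 275 = -261)
d + w(70) = -261 + 70 = -191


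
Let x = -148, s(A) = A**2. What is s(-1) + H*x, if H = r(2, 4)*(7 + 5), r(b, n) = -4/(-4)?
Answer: -1775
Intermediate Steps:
r(b, n) = 1 (r(b, n) = -4*(-1/4) = 1)
H = 12 (H = 1*(7 + 5) = 1*12 = 12)
s(-1) + H*x = (-1)**2 + 12*(-148) = 1 - 1776 = -1775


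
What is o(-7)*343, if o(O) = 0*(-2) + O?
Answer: -2401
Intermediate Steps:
o(O) = O (o(O) = 0 + O = O)
o(-7)*343 = -7*343 = -2401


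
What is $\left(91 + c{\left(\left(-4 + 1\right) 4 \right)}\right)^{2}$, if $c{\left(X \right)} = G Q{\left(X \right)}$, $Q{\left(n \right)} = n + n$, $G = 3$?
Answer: $361$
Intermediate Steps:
$Q{\left(n \right)} = 2 n$
$c{\left(X \right)} = 6 X$ ($c{\left(X \right)} = 3 \cdot 2 X = 6 X$)
$\left(91 + c{\left(\left(-4 + 1\right) 4 \right)}\right)^{2} = \left(91 + 6 \left(-4 + 1\right) 4\right)^{2} = \left(91 + 6 \left(\left(-3\right) 4\right)\right)^{2} = \left(91 + 6 \left(-12\right)\right)^{2} = \left(91 - 72\right)^{2} = 19^{2} = 361$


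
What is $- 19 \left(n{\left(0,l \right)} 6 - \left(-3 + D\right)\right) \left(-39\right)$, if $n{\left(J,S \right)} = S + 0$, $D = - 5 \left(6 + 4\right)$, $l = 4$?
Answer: $57057$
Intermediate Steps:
$D = -50$ ($D = \left(-5\right) 10 = -50$)
$n{\left(J,S \right)} = S$
$- 19 \left(n{\left(0,l \right)} 6 - \left(-3 + D\right)\right) \left(-39\right) = - 19 \left(4 \cdot 6 + \left(3 - -50\right)\right) \left(-39\right) = - 19 \left(24 + \left(3 + 50\right)\right) \left(-39\right) = - 19 \left(24 + 53\right) \left(-39\right) = \left(-19\right) 77 \left(-39\right) = \left(-1463\right) \left(-39\right) = 57057$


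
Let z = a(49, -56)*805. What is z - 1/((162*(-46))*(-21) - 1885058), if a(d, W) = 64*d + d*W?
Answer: 545466286961/1728566 ≈ 3.1556e+5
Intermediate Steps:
a(d, W) = 64*d + W*d
z = 315560 (z = (49*(64 - 56))*805 = (49*8)*805 = 392*805 = 315560)
z - 1/((162*(-46))*(-21) - 1885058) = 315560 - 1/((162*(-46))*(-21) - 1885058) = 315560 - 1/(-7452*(-21) - 1885058) = 315560 - 1/(156492 - 1885058) = 315560 - 1/(-1728566) = 315560 - 1*(-1/1728566) = 315560 + 1/1728566 = 545466286961/1728566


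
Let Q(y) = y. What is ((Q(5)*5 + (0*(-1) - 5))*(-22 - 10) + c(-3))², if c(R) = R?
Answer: 413449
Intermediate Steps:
((Q(5)*5 + (0*(-1) - 5))*(-22 - 10) + c(-3))² = ((5*5 + (0*(-1) - 5))*(-22 - 10) - 3)² = ((25 + (0 - 5))*(-32) - 3)² = ((25 - 5)*(-32) - 3)² = (20*(-32) - 3)² = (-640 - 3)² = (-643)² = 413449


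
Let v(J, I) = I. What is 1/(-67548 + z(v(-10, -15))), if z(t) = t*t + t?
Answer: -1/67338 ≈ -1.4850e-5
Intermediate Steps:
z(t) = t + t² (z(t) = t² + t = t + t²)
1/(-67548 + z(v(-10, -15))) = 1/(-67548 - 15*(1 - 15)) = 1/(-67548 - 15*(-14)) = 1/(-67548 + 210) = 1/(-67338) = -1/67338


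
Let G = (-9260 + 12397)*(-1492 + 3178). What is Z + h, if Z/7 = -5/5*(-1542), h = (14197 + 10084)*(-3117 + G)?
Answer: 128346098859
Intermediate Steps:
G = 5288982 (G = 3137*1686 = 5288982)
h = 128346088065 (h = (14197 + 10084)*(-3117 + 5288982) = 24281*5285865 = 128346088065)
Z = 10794 (Z = 7*(-5/5*(-1542)) = 7*(-5*⅕*(-1542)) = 7*(-1*(-1542)) = 7*1542 = 10794)
Z + h = 10794 + 128346088065 = 128346098859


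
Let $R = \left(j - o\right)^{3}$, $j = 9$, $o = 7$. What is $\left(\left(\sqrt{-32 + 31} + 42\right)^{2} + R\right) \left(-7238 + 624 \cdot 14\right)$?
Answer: $2652958 + 125832 i \approx 2.653 \cdot 10^{6} + 1.2583 \cdot 10^{5} i$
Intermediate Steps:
$R = 8$ ($R = \left(9 - 7\right)^{3} = 2^{3} = 8$)
$\left(\left(\sqrt{-32 + 31} + 42\right)^{2} + R\right) \left(-7238 + 624 \cdot 14\right) = \left(\left(\sqrt{-32 + 31} + 42\right)^{2} + 8\right) \left(-7238 + 624 \cdot 14\right) = \left(\left(\sqrt{-1} + 42\right)^{2} + 8\right) \left(-7238 + 8736\right) = \left(\left(i + 42\right)^{2} + 8\right) 1498 = \left(\left(42 + i\right)^{2} + 8\right) 1498 = \left(8 + \left(42 + i\right)^{2}\right) 1498 = 11984 + 1498 \left(42 + i\right)^{2}$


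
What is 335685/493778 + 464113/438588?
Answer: 188198100847/108282552732 ≈ 1.7380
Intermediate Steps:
335685/493778 + 464113/438588 = 188198100847/108282552732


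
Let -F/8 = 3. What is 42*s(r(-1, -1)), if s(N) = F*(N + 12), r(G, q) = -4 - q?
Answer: -9072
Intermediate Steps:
F = -24 (F = -8*3 = -24)
s(N) = -288 - 24*N (s(N) = -24*(N + 12) = -24*(12 + N) = -288 - 24*N)
42*s(r(-1, -1)) = 42*(-288 - 24*(-4 - 1*(-1))) = 42*(-288 - 24*(-4 + 1)) = 42*(-288 - 24*(-3)) = 42*(-288 + 72) = 42*(-216) = -9072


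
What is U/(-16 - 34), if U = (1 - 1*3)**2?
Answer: -2/25 ≈ -0.080000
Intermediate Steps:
U = 4 (U = (1 - 3)**2 = (-2)**2 = 4)
U/(-16 - 34) = 4/(-16 - 34) = 4/(-50) = 4*(-1/50) = -2/25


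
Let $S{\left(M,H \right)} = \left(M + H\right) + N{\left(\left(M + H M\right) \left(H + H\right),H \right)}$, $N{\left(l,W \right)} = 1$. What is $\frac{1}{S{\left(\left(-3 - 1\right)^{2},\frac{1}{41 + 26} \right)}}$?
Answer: $\frac{67}{1140} \approx 0.058772$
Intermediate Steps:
$S{\left(M,H \right)} = 1 + H + M$ ($S{\left(M,H \right)} = \left(M + H\right) + 1 = \left(H + M\right) + 1 = 1 + H + M$)
$\frac{1}{S{\left(\left(-3 - 1\right)^{2},\frac{1}{41 + 26} \right)}} = \frac{1}{1 + \frac{1}{41 + 26} + \left(-3 - 1\right)^{2}} = \frac{1}{1 + \frac{1}{67} + \left(-4\right)^{2}} = \frac{1}{1 + \frac{1}{67} + 16} = \frac{1}{\frac{1140}{67}} = \frac{67}{1140}$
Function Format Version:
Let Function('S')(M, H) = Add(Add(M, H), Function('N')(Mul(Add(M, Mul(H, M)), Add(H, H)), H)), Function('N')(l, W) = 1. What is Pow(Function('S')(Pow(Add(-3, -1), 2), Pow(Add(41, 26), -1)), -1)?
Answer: Rational(67, 1140) ≈ 0.058772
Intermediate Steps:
Function('S')(M, H) = Add(1, H, M) (Function('S')(M, H) = Add(Add(M, H), 1) = Add(Add(H, M), 1) = Add(1, H, M))
Pow(Function('S')(Pow(Add(-3, -1), 2), Pow(Add(41, 26), -1)), -1) = Pow(Add(1, Pow(Add(41, 26), -1), Pow(Add(-3, -1), 2)), -1) = Pow(Add(1, Pow(67, -1), Pow(-4, 2)), -1) = Pow(Add(1, Rational(1, 67), 16), -1) = Pow(Rational(1140, 67), -1) = Rational(67, 1140)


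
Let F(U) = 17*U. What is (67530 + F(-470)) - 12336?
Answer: 47204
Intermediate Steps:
(67530 + F(-470)) - 12336 = (67530 + 17*(-470)) - 12336 = (67530 - 7990) - 12336 = 59540 - 12336 = 47204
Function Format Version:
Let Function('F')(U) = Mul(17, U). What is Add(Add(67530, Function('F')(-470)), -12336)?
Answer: 47204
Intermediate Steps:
Add(Add(67530, Function('F')(-470)), -12336) = Add(Add(67530, Mul(17, -470)), -12336) = Add(Add(67530, -7990), -12336) = Add(59540, -12336) = 47204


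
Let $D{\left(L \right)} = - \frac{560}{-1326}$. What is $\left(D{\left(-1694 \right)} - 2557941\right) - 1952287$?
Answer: $- \frac{2990280884}{663} \approx -4.5102 \cdot 10^{6}$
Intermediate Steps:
$D{\left(L \right)} = \frac{280}{663}$ ($D{\left(L \right)} = \left(-560\right) \left(- \frac{1}{1326}\right) = \frac{280}{663}$)
$\left(D{\left(-1694 \right)} - 2557941\right) - 1952287 = \left(\frac{280}{663} - 2557941\right) - 1952287 = - \frac{1695914603}{663} - 1952287 = - \frac{2990280884}{663}$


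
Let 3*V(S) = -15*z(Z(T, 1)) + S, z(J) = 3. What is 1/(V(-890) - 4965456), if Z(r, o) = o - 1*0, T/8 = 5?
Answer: -3/14897303 ≈ -2.0138e-7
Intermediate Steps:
T = 40 (T = 8*5 = 40)
Z(r, o) = o (Z(r, o) = o + 0 = o)
V(S) = -15 + S/3 (V(S) = (-15*3 + S)/3 = (-45 + S)/3 = -15 + S/3)
1/(V(-890) - 4965456) = 1/((-15 + (1/3)*(-890)) - 4965456) = 1/((-15 - 890/3) - 4965456) = 1/(-935/3 - 4965456) = 1/(-14897303/3) = -3/14897303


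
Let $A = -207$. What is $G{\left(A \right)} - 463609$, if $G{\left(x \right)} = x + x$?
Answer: $-464023$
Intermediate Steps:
$G{\left(x \right)} = 2 x$
$G{\left(A \right)} - 463609 = 2 \left(-207\right) - 463609 = -414 - 463609 = -464023$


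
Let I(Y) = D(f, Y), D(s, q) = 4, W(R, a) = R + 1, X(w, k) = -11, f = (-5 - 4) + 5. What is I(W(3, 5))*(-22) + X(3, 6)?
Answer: -99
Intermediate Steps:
f = -4 (f = -9 + 5 = -4)
W(R, a) = 1 + R
I(Y) = 4
I(W(3, 5))*(-22) + X(3, 6) = 4*(-22) - 11 = -88 - 11 = -99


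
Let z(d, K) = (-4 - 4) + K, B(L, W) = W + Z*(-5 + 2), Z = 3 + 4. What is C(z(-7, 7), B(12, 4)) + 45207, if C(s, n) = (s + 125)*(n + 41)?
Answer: 48183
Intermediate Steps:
Z = 7
B(L, W) = -21 + W (B(L, W) = W + 7*(-5 + 2) = W + 7*(-3) = W - 21 = -21 + W)
z(d, K) = -8 + K
C(s, n) = (41 + n)*(125 + s) (C(s, n) = (125 + s)*(41 + n) = (41 + n)*(125 + s))
C(z(-7, 7), B(12, 4)) + 45207 = (5125 + 41*(-8 + 7) + 125*(-21 + 4) + (-21 + 4)*(-8 + 7)) + 45207 = (5125 + 41*(-1) + 125*(-17) - 17*(-1)) + 45207 = (5125 - 41 - 2125 + 17) + 45207 = 2976 + 45207 = 48183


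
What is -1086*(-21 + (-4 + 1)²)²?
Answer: -156384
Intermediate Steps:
-1086*(-21 + (-4 + 1)²)² = -1086*(-21 + (-3)²)² = -1086*(-21 + 9)² = -1086*(-12)² = -1086*144 = -156384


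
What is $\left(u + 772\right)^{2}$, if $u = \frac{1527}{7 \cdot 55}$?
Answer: $\frac{89249770009}{148225} \approx 6.0212 \cdot 10^{5}$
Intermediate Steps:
$u = \frac{1527}{385} \approx 3.9662$
$\left(u + 772\right)^{2} = \left(\frac{1527}{385} + 772\right)^{2} = \left(\frac{298747}{385}\right)^{2} = \frac{89249770009}{148225}$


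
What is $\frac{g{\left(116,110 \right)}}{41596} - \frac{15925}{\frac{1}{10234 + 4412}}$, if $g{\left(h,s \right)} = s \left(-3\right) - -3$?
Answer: $- \frac{9701749130127}{41596} \approx -2.3324 \cdot 10^{8}$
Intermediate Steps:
$g{\left(h,s \right)} = 3 - 3 s$ ($g{\left(h,s \right)} = - 3 s + 3 = 3 - 3 s$)
$\frac{g{\left(116,110 \right)}}{41596} - \frac{15925}{\frac{1}{10234 + 4412}} = \frac{3 - 330}{41596} - \frac{15925}{\frac{1}{10234 + 4412}} = \left(3 - 330\right) \frac{1}{41596} - \frac{15925}{\frac{1}{14646}} = \left(-327\right) \frac{1}{41596} - 15925 \frac{1}{\frac{1}{14646}} = - \frac{327}{41596} - 233237550 = - \frac{9701749130127}{41596}$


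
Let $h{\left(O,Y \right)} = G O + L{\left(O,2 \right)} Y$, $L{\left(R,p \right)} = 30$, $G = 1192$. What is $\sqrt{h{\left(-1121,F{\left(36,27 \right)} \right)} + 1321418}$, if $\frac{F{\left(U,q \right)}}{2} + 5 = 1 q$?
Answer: $i \sqrt{13494} \approx 116.16 i$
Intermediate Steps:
$F{\left(U,q \right)} = -10 + 2 q$ ($F{\left(U,q \right)} = -10 + 2 \cdot 1 q = -10 + 2 q$)
$h{\left(O,Y \right)} = 30 Y + 1192 O$ ($h{\left(O,Y \right)} = 1192 O + 30 Y = 30 Y + 1192 O$)
$\sqrt{h{\left(-1121,F{\left(36,27 \right)} \right)} + 1321418} = \sqrt{\left(30 \left(-10 + 2 \cdot 27\right) + 1192 \left(-1121\right)\right) + 1321418} = \sqrt{\left(30 \left(-10 + 54\right) - 1336232\right) + 1321418} = \sqrt{\left(30 \cdot 44 - 1336232\right) + 1321418} = \sqrt{\left(1320 - 1336232\right) + 1321418} = \sqrt{-1334912 + 1321418} = \sqrt{-13494} = i \sqrt{13494}$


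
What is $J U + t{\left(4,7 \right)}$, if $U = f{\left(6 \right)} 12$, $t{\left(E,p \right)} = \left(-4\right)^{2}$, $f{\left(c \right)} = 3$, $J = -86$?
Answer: $-3080$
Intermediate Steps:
$t{\left(E,p \right)} = 16$
$U = 36$ ($U = 3 \cdot 12 = 36$)
$J U + t{\left(4,7 \right)} = \left(-86\right) 36 + 16 = -3096 + 16 = -3080$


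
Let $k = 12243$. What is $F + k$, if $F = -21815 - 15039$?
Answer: $-24611$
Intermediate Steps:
$F = -36854$ ($F = -21815 - 15039 = -36854$)
$F + k = -36854 + 12243 = -24611$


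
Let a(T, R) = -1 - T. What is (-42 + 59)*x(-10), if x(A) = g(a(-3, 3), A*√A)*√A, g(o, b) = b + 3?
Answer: 1700 + 51*I*√10 ≈ 1700.0 + 161.28*I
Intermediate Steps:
g(o, b) = 3 + b
x(A) = √A*(3 + A^(3/2)) (x(A) = (3 + A*√A)*√A = (3 + A^(3/2))*√A = √A*(3 + A^(3/2)))
(-42 + 59)*x(-10) = (-42 + 59)*((-10)² + 3*√(-10)) = 17*(100 + 3*(I*√10)) = 17*(100 + 3*I*√10) = 1700 + 51*I*√10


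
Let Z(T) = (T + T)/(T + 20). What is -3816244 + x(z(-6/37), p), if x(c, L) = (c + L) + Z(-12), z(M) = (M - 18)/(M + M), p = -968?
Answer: -3817159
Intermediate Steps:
Z(T) = 2*T/(20 + T) (Z(T) = (2*T)/(20 + T) = 2*T/(20 + T))
z(M) = (-18 + M)/(2*M) (z(M) = (-18 + M)/((2*M)) = (-18 + M)*(1/(2*M)) = (-18 + M)/(2*M))
x(c, L) = -3 + L + c (x(c, L) = (c + L) + 2*(-12)/(20 - 12) = (L + c) + 2*(-12)/8 = (L + c) + 2*(-12)*(⅛) = (L + c) - 3 = -3 + L + c)
-3816244 + x(z(-6/37), p) = -3816244 + (-3 - 968 + (-18 - 6/37)/(2*((-6/37)))) = -3816244 + (-3 - 968 + (-18 - 6*1/37)/(2*((-6*1/37)))) = -3816244 + (-3 - 968 + (-18 - 6/37)/(2*(-6/37))) = -3816244 + (-3 - 968 + (½)*(-37/6)*(-672/37)) = -3816244 + (-3 - 968 + 56) = -3816244 - 915 = -3817159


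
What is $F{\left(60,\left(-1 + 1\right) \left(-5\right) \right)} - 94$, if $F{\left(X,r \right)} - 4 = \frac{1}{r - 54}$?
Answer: $- \frac{4861}{54} \approx -90.019$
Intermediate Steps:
$F{\left(X,r \right)} = 4 + \frac{1}{-54 + r}$ ($F{\left(X,r \right)} = 4 + \frac{1}{r - 54} = 4 + \frac{1}{-54 + r}$)
$F{\left(60,\left(-1 + 1\right) \left(-5\right) \right)} - 94 = \frac{-215 + 4 \left(-1 + 1\right) \left(-5\right)}{-54 + \left(-1 + 1\right) \left(-5\right)} - 94 = \frac{-215 + 4 \cdot 0 \left(-5\right)}{-54 + 0 \left(-5\right)} - 94 = \frac{-215 + 4 \cdot 0}{-54 + 0} - 94 = \frac{-215 + 0}{-54} - 94 = \left(- \frac{1}{54}\right) \left(-215\right) - 94 = \frac{215}{54} - 94 = - \frac{4861}{54}$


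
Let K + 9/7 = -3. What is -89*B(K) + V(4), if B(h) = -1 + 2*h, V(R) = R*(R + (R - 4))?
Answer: 6075/7 ≈ 867.86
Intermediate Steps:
K = -30/7 (K = -9/7 - 3 = -30/7 ≈ -4.2857)
V(R) = R*(-4 + 2*R) (V(R) = R*(R + (-4 + R)) = R*(-4 + 2*R))
-89*B(K) + V(4) = -89*(-1 + 2*(-30/7)) + 2*4*(-2 + 4) = -89*(-1 - 60/7) + 2*4*2 = -89*(-67/7) + 16 = 5963/7 + 16 = 6075/7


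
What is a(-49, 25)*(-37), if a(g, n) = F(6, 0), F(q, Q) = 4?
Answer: -148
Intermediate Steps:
a(g, n) = 4
a(-49, 25)*(-37) = 4*(-37) = -148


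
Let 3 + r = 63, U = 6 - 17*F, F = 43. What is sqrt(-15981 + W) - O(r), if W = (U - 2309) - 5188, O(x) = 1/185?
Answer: -1/185 + I*sqrt(24203) ≈ -0.0054054 + 155.57*I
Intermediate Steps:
U = -725 (U = 6 - 17*43 = 6 - 731 = -725)
r = 60 (r = -3 + 63 = 60)
O(x) = 1/185
W = -8222 (W = (-725 - 2309) - 5188 = -3034 - 5188 = -8222)
sqrt(-15981 + W) - O(r) = sqrt(-15981 - 8222) - 1*1/185 = sqrt(-24203) - 1/185 = I*sqrt(24203) - 1/185 = -1/185 + I*sqrt(24203)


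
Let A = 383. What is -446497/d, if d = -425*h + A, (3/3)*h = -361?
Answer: -446497/153808 ≈ -2.9030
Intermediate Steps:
h = -361
d = 153808 (d = -425*(-361) + 383 = 153425 + 383 = 153808)
-446497/d = -446497/153808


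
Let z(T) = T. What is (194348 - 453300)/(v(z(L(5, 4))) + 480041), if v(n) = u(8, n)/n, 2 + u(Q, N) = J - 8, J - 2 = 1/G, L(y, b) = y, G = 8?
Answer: -10358080/19201577 ≈ -0.53944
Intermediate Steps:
J = 17/8 (J = 2 + 1/8 = 2 + ⅛ = 17/8 ≈ 2.1250)
u(Q, N) = -63/8 (u(Q, N) = -2 + (17/8 - 8) = -2 - 47/8 = -63/8)
v(n) = -63/(8*n)
(194348 - 453300)/(v(z(L(5, 4))) + 480041) = (194348 - 453300)/(-63/8/5 + 480041) = -258952/(-63/8*⅕ + 480041) = -258952/(-63/40 + 480041) = -258952/19201577/40 = -258952*40/19201577 = -10358080/19201577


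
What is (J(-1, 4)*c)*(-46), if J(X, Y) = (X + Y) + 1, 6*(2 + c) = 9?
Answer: 92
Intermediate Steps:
c = -½ (c = -2 + (⅙)*9 = -2 + 3/2 = -½ ≈ -0.50000)
J(X, Y) = 1 + X + Y
(J(-1, 4)*c)*(-46) = ((1 - 1 + 4)*(-½))*(-46) = (4*(-½))*(-46) = -2*(-46) = 92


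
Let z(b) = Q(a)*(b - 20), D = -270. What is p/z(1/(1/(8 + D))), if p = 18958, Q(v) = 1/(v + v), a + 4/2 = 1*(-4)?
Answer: 37916/47 ≈ 806.72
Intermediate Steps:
a = -6 (a = -2 + 1*(-4) = -2 - 4 = -6)
Q(v) = 1/(2*v)
z(b) = 5/3 - b/12 (z(b) = ((1/2)/(-6))*(b - 20) = ((1/2)*(-1/6))*(-20 + b) = -(-20 + b)/12 = 5/3 - b/12)
p/z(1/(1/(8 + D))) = 18958/(5/3 - 1/(12*(1/(8 - 270)))) = 18958/(5/3 - 1/(12*(1/(-262)))) = 18958/(5/3 - 1/(12*(-1/262))) = 18958/(5/3 - 1/12*(-262)) = 18958/(5/3 + 131/6) = 18958/(47/2) = 18958*(2/47) = 37916/47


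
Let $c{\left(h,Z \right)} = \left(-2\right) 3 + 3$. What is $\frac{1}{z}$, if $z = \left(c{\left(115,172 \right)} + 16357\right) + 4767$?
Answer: $\frac{1}{21121} \approx 4.7346 \cdot 10^{-5}$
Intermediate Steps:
$c{\left(h,Z \right)} = -3$ ($c{\left(h,Z \right)} = -6 + 3 = -3$)
$z = 21121$ ($z = \left(-3 + 16357\right) + 4767 = 16354 + 4767 = 21121$)
$\frac{1}{z} = \frac{1}{21121}$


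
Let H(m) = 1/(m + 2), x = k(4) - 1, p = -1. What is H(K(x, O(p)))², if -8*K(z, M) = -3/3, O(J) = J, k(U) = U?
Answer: 64/289 ≈ 0.22145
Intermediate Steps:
x = 3 (x = 4 - 1 = 3)
K(z, M) = ⅛ (K(z, M) = -(-3)/(8*3) = -⅛*(-1) = ⅛)
H(m) = 1/(2 + m)
H(K(x, O(p)))² = (1/(2 + ⅛))² = (1/(17/8))² = (8/17)² = 64/289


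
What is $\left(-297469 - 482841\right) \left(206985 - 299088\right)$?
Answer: $71868891930$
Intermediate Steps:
$\left(-297469 - 482841\right) \left(206985 - 299088\right) = \left(-780310\right) \left(-92103\right) = 71868891930$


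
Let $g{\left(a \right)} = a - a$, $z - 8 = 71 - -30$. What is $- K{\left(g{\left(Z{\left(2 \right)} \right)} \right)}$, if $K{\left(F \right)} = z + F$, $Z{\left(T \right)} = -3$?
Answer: $-109$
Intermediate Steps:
$z = 109$ ($z = 8 + \left(71 - -30\right) = 8 + \left(71 + 30\right) = 8 + 101 = 109$)
$g{\left(a \right)} = 0$
$K{\left(F \right)} = 109 + F$
$- K{\left(g{\left(Z{\left(2 \right)} \right)} \right)} = - (109 + 0) = \left(-1\right) 109 = -109$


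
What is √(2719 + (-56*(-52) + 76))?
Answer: √5707 ≈ 75.545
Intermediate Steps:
√(2719 + (-56*(-52) + 76)) = √(2719 + (2912 + 76)) = √(2719 + 2988) = √5707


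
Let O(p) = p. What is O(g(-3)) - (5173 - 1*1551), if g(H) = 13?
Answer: -3609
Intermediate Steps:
O(g(-3)) - (5173 - 1*1551) = 13 - (5173 - 1*1551) = 13 - (5173 - 1551) = 13 - 1*3622 = 13 - 3622 = -3609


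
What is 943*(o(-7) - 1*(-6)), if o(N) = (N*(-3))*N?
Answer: -132963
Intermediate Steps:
o(N) = -3*N² (o(N) = (-3*N)*N = -3*N²)
943*(o(-7) - 1*(-6)) = 943*(-3*(-7)² - 1*(-6)) = 943*(-3*49 + 6) = 943*(-147 + 6) = 943*(-141) = -132963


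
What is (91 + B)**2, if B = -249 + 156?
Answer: 4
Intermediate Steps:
B = -93
(91 + B)**2 = (91 - 93)**2 = (-2)**2 = 4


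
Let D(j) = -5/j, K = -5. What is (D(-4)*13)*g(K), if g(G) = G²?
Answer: 1625/4 ≈ 406.25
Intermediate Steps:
(D(-4)*13)*g(K) = (-5/(-4)*13)*(-5)² = (-5*(-¼)*13)*25 = ((5/4)*13)*25 = (65/4)*25 = 1625/4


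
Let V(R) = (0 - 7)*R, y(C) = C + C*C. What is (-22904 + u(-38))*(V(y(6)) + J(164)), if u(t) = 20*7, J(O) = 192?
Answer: 2321928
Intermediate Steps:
y(C) = C + C**2
u(t) = 140
V(R) = -7*R
(-22904 + u(-38))*(V(y(6)) + J(164)) = (-22904 + 140)*(-42*(1 + 6) + 192) = -22764*(-42*7 + 192) = -22764*(-7*42 + 192) = -22764*(-294 + 192) = -22764*(-102) = 2321928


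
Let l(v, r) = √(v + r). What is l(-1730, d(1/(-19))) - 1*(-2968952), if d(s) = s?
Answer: 2968952 + I*√624549/19 ≈ 2.969e+6 + 41.594*I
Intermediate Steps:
l(v, r) = √(r + v)
l(-1730, d(1/(-19))) - 1*(-2968952) = √(1/(-19) - 1730) - 1*(-2968952) = √(-1/19 - 1730) + 2968952 = √(-32871/19) + 2968952 = I*√624549/19 + 2968952 = 2968952 + I*√624549/19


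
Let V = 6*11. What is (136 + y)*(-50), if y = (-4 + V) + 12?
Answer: -10500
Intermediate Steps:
V = 66
y = 74 (y = (-4 + 66) + 12 = 62 + 12 = 74)
(136 + y)*(-50) = (136 + 74)*(-50) = 210*(-50) = -10500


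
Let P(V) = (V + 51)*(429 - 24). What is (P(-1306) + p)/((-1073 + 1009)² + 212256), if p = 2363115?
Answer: 231855/27044 ≈ 8.5733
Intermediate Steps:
P(V) = 20655 + 405*V (P(V) = (51 + V)*405 = 20655 + 405*V)
(P(-1306) + p)/((-1073 + 1009)² + 212256) = ((20655 + 405*(-1306)) + 2363115)/((-1073 + 1009)² + 212256) = ((20655 - 528930) + 2363115)/((-64)² + 212256) = (-508275 + 2363115)/(4096 + 212256) = 1854840/216352 = 1854840*(1/216352) = 231855/27044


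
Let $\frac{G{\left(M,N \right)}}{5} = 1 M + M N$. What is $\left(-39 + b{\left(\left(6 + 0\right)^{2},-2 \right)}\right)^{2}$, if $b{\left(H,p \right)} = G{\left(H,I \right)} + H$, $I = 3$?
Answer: $514089$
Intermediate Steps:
$G{\left(M,N \right)} = 5 M + 5 M N$ ($G{\left(M,N \right)} = 5 \left(1 M + M N\right) = 5 \left(M + M N\right) = 5 M + 5 M N$)
$b{\left(H,p \right)} = 21 H$ ($b{\left(H,p \right)} = 5 H \left(1 + 3\right) + H = 5 H 4 + H = 20 H + H = 21 H$)
$\left(-39 + b{\left(\left(6 + 0\right)^{2},-2 \right)}\right)^{2} = \left(-39 + 21 \left(6 + 0\right)^{2}\right)^{2} = \left(-39 + 21 \cdot 6^{2}\right)^{2} = \left(-39 + 21 \cdot 36\right)^{2} = \left(-39 + 756\right)^{2} = 717^{2} = 514089$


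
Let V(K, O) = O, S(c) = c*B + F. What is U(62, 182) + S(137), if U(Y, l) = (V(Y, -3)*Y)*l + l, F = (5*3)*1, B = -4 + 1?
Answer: -34066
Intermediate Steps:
B = -3
F = 15 (F = 15*1 = 15)
S(c) = 15 - 3*c (S(c) = c*(-3) + 15 = -3*c + 15 = 15 - 3*c)
U(Y, l) = l - 3*Y*l (U(Y, l) = (-3*Y)*l + l = -3*Y*l + l = l - 3*Y*l)
U(62, 182) + S(137) = 182*(1 - 3*62) + (15 - 3*137) = 182*(1 - 186) + (15 - 411) = 182*(-185) - 396 = -33670 - 396 = -34066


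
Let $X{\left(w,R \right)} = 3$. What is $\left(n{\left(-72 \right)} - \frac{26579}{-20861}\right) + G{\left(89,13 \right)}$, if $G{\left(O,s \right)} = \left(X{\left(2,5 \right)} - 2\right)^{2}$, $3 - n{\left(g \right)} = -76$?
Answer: $\frac{1695459}{20861} \approx 81.274$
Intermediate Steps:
$n{\left(g \right)} = 79$ ($n{\left(g \right)} = 3 - -76 = 3 + 76 = 79$)
$G{\left(O,s \right)} = 1$ ($G{\left(O,s \right)} = \left(3 - 2\right)^{2} = 1^{2} = 1$)
$\left(n{\left(-72 \right)} - \frac{26579}{-20861}\right) + G{\left(89,13 \right)} = \left(79 - \frac{26579}{-20861}\right) + 1 = \left(79 - - \frac{26579}{20861}\right) + 1 = \left(79 + \frac{26579}{20861}\right) + 1 = \frac{1674598}{20861} + 1 = \frac{1695459}{20861}$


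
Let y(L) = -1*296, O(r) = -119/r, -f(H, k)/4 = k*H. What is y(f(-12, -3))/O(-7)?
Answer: -296/17 ≈ -17.412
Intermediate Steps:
f(H, k) = -4*H*k (f(H, k) = -4*k*H = -4*H*k)
y(L) = -296
y(f(-12, -3))/O(-7) = -296/((-119/(-7))) = -296/((-119*(-⅐))) = -296/17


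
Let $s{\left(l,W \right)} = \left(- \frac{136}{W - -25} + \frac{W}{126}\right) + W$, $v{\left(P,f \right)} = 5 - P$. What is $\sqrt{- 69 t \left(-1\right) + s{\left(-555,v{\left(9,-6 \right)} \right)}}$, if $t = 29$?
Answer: $\frac{\sqrt{877807}}{21} \approx 44.615$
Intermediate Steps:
$s{\left(l,W \right)} = - \frac{136}{25 + W} + \frac{127 W}{126}$ ($s{\left(l,W \right)} = \left(- \frac{136}{W + 25} + W \frac{1}{126}\right) + W = \left(- \frac{136}{25 + W} + \frac{W}{126}\right) + W = - \frac{136}{25 + W} + \frac{127 W}{126}$)
$\sqrt{- 69 t \left(-1\right) + s{\left(-555,v{\left(9,-6 \right)} \right)}} = \sqrt{\left(-69\right) 29 \left(-1\right) + \frac{-17136 + 127 \left(5 - 9\right)^{2} + 3175 \left(5 - 9\right)}{126 \left(25 + \left(5 - 9\right)\right)}} = \sqrt{\left(-2001\right) \left(-1\right) + \frac{-17136 + 127 \left(5 - 9\right)^{2} + 3175 \left(5 - 9\right)}{126 \left(25 + \left(5 - 9\right)\right)}} = \sqrt{2001 + \frac{-17136 + 127 \left(-4\right)^{2} + 3175 \left(-4\right)}{126 \left(25 - 4\right)}} = \sqrt{2001 + \frac{-17136 + 127 \cdot 16 - 12700}{126 \cdot 21}} = \sqrt{2001 + \frac{1}{126} \cdot \frac{1}{21} \left(-17136 + 2032 - 12700\right)} = \sqrt{2001 + \frac{1}{126} \cdot \frac{1}{21} \left(-27804\right)} = \sqrt{2001 - \frac{662}{63}} = \sqrt{\frac{125401}{63}} = \frac{\sqrt{877807}}{21}$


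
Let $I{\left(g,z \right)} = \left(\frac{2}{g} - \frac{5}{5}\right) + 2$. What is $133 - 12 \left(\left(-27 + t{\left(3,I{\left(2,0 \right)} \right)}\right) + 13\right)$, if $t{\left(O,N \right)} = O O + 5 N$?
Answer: $73$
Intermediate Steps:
$I{\left(g,z \right)} = 1 + \frac{2}{g}$ ($I{\left(g,z \right)} = \left(\frac{2}{g} - 1\right) + 2 = \left(-1 + \frac{2}{g}\right) + 2 = 1 + \frac{2}{g}$)
$t{\left(O,N \right)} = O^{2} + 5 N$
$133 - 12 \left(\left(-27 + t{\left(3,I{\left(2,0 \right)} \right)}\right) + 13\right) = 133 - 12 \left(\left(-27 + \left(3^{2} + 5 \frac{2 + 2}{2}\right)\right) + 13\right) = 133 - 12 \left(\left(-27 + \left(9 + 5 \cdot \frac{1}{2} \cdot 4\right)\right) + 13\right) = 133 - 12 \left(\left(-27 + \left(9 + 5 \cdot 2\right)\right) + 13\right) = 133 - 12 \left(\left(-27 + \left(9 + 10\right)\right) + 13\right) = 133 - 12 \left(\left(-27 + 19\right) + 13\right) = 133 - 12 \left(-8 + 13\right) = 133 - 60 = 73$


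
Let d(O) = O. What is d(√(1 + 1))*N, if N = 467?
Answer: 467*√2 ≈ 660.44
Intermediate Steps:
d(√(1 + 1))*N = √(1 + 1)*467 = √2*467 = 467*√2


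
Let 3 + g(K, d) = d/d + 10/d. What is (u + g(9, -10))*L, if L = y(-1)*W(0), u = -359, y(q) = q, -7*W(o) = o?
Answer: 0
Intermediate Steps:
g(K, d) = -2 + 10/d (g(K, d) = -3 + (d/d + 10/d) = -3 + (1 + 10/d) = -2 + 10/d)
W(o) = -o/7
L = 0 (L = -(-1)*0/7 = -1*0 = 0)
(u + g(9, -10))*L = (-359 + (-2 + 10/(-10)))*0 = (-359 + (-2 + 10*(-1/10)))*0 = (-359 + (-2 - 1))*0 = (-359 - 3)*0 = -362*0 = 0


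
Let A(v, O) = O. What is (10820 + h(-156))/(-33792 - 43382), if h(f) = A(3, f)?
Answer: -5332/38587 ≈ -0.13818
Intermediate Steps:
h(f) = f
(10820 + h(-156))/(-33792 - 43382) = (10820 - 156)/(-33792 - 43382) = 10664/(-77174) = 10664*(-1/77174) = -5332/38587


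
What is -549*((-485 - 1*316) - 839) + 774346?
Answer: 1674706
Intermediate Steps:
-549*((-485 - 1*316) - 839) + 774346 = -549*((-485 - 316) - 839) + 774346 = -549*(-801 - 839) + 774346 = -549*(-1640) + 774346 = 900360 + 774346 = 1674706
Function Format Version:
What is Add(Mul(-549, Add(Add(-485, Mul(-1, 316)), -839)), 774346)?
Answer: 1674706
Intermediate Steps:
Add(Mul(-549, Add(Add(-485, Mul(-1, 316)), -839)), 774346) = Add(Mul(-549, Add(Add(-485, -316), -839)), 774346) = Add(Mul(-549, Add(-801, -839)), 774346) = Add(Mul(-549, -1640), 774346) = Add(900360, 774346) = 1674706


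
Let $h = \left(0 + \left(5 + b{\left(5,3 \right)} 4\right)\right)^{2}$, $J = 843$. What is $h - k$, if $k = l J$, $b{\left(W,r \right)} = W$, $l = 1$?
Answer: $-218$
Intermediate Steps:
$k = 843$ ($k = 1 \cdot 843 = 843$)
$h = 625$ ($h = \left(0 + \left(5 + 5 \cdot 4\right)\right)^{2} = \left(0 + \left(5 + 20\right)\right)^{2} = \left(0 + 25\right)^{2} = 25^{2} = 625$)
$h - k = 625 - 843 = -218$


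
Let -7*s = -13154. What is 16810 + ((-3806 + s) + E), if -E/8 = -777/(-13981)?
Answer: 1456525030/97867 ≈ 14883.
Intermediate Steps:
s = 13154/7 (s = -⅐*(-13154) = 13154/7 ≈ 1879.1)
E = -6216/13981 (E = -(-6216)/(-13981) = -(-6216)*(-1)/13981 = -8*777/13981 = -6216/13981 ≈ -0.44460)
16810 + ((-3806 + s) + E) = 16810 + ((-3806 + 13154/7) - 6216/13981) = 16810 + (-13488/7 - 6216/13981) = 16810 - 188619240/97867 = 1456525030/97867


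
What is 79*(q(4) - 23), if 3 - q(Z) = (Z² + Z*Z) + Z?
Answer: -4424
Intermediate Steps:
q(Z) = 3 - Z - 2*Z² (q(Z) = 3 - ((Z² + Z*Z) + Z) = 3 - ((Z² + Z²) + Z) = 3 - (2*Z² + Z) = 3 - (Z + 2*Z²) = 3 + (-Z - 2*Z²) = 3 - Z - 2*Z²)
79*(q(4) - 23) = 79*((3 - 1*4 - 2*4²) - 23) = 79*((3 - 4 - 2*16) - 23) = 79*((3 - 4 - 32) - 23) = 79*(-33 - 23) = 79*(-56) = -4424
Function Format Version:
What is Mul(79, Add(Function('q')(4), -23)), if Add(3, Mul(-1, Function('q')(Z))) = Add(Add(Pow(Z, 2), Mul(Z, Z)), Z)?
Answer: -4424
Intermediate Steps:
Function('q')(Z) = Add(3, Mul(-1, Z), Mul(-2, Pow(Z, 2))) (Function('q')(Z) = Add(3, Mul(-1, Add(Add(Pow(Z, 2), Mul(Z, Z)), Z))) = Add(3, Mul(-1, Add(Add(Pow(Z, 2), Pow(Z, 2)), Z))) = Add(3, Mul(-1, Add(Mul(2, Pow(Z, 2)), Z))) = Add(3, Mul(-1, Add(Z, Mul(2, Pow(Z, 2))))) = Add(3, Add(Mul(-1, Z), Mul(-2, Pow(Z, 2)))) = Add(3, Mul(-1, Z), Mul(-2, Pow(Z, 2))))
Mul(79, Add(Function('q')(4), -23)) = Mul(79, Add(Add(3, Mul(-1, 4), Mul(-2, Pow(4, 2))), -23)) = Mul(79, Add(Add(3, -4, Mul(-2, 16)), -23)) = Mul(79, Add(Add(3, -4, -32), -23)) = Mul(79, Add(-33, -23)) = Mul(79, -56) = -4424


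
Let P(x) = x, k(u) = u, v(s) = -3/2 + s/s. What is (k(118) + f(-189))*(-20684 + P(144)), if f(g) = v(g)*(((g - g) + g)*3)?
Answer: -8246810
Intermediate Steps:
v(s) = -1/2 (v(s) = -3*1/2 + 1 = -3/2 + 1 = -1/2)
f(g) = -3*g/2 (f(g) = -((g - g) + g)*3/2 = -(0 + g)*3/2 = -g*3/2 = -3*g/2)
(k(118) + f(-189))*(-20684 + P(144)) = (118 - 3/2*(-189))*(-20684 + 144) = (118 + 567/2)*(-20540) = (803/2)*(-20540) = -8246810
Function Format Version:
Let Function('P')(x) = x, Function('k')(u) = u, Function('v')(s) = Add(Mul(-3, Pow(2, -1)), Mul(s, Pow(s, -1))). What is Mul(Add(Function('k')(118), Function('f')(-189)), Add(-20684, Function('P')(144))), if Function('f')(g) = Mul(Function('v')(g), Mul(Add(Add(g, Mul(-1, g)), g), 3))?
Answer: -8246810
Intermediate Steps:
Function('v')(s) = Rational(-1, 2) (Function('v')(s) = Add(Mul(-3, Rational(1, 2)), 1) = Add(Rational(-3, 2), 1) = Rational(-1, 2))
Function('f')(g) = Mul(Rational(-3, 2), g) (Function('f')(g) = Mul(Rational(-1, 2), Mul(Add(Add(g, Mul(-1, g)), g), 3)) = Mul(Rational(-1, 2), Mul(Add(0, g), 3)) = Mul(Rational(-1, 2), Mul(g, 3)) = Mul(Rational(-1, 2), Mul(3, g)) = Mul(Rational(-3, 2), g))
Mul(Add(Function('k')(118), Function('f')(-189)), Add(-20684, Function('P')(144))) = Mul(Add(118, Mul(Rational(-3, 2), -189)), Add(-20684, 144)) = Mul(Add(118, Rational(567, 2)), -20540) = Mul(Rational(803, 2), -20540) = -8246810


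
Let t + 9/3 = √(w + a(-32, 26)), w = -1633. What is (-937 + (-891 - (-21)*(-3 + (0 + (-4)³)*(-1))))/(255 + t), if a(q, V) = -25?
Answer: -68922/32581 + 547*I*√1658/65162 ≈ -2.1154 + 0.34181*I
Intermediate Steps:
t = -3 + I*√1658 (t = -3 + √(-1633 - 25) = -3 + √(-1658) = -3 + I*√1658 ≈ -3.0 + 40.719*I)
(-937 + (-891 - (-21)*(-3 + (0 + (-4)³)*(-1))))/(255 + t) = (-937 + (-891 - (-21)*(-3 + (0 + (-4)³)*(-1))))/(255 + (-3 + I*√1658)) = (-937 + (-891 - (-21)*(-3 + (0 - 64)*(-1))))/(252 + I*√1658) = (-937 + (-891 - (-21)*(-3 - 64*(-1))))/(252 + I*√1658) = (-937 + (-891 - (-21)*(-3 + 64)))/(252 + I*√1658) = (-937 + (-891 - (-21)*61))/(252 + I*√1658) = (-937 + (-891 - 1*(-1281)))/(252 + I*√1658) = (-937 + (-891 + 1281))/(252 + I*√1658) = (-937 + 390)/(252 + I*√1658) = -547/(252 + I*√1658)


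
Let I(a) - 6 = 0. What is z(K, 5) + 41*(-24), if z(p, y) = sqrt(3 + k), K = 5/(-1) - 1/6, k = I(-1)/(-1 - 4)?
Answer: -984 + 3*sqrt(5)/5 ≈ -982.66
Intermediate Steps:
I(a) = 6 (I(a) = 6 + 0 = 6)
k = -6/5 (k = 6/(-1 - 4) = 6/(-5) = 6*(-1/5) = -6/5 ≈ -1.2000)
K = -31/6 (K = 5*(-1) - 1*1/6 = -5 - 1/6 = -31/6 ≈ -5.1667)
z(p, y) = 3*sqrt(5)/5 (z(p, y) = sqrt(3 - 6/5) = sqrt(9/5) = 3*sqrt(5)/5)
z(K, 5) + 41*(-24) = 3*sqrt(5)/5 + 41*(-24) = 3*sqrt(5)/5 - 984 = -984 + 3*sqrt(5)/5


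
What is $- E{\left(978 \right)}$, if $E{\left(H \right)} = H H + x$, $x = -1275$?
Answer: $-955209$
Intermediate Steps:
$E{\left(H \right)} = -1275 + H^{2}$ ($E{\left(H \right)} = H H - 1275 = H^{2} - 1275 = -1275 + H^{2}$)
$- E{\left(978 \right)} = - (-1275 + 978^{2}) = - (-1275 + 956484) = \left(-1\right) 955209 = -955209$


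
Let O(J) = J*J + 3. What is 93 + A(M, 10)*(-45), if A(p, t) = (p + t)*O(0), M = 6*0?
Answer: -1257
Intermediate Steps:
O(J) = 3 + J**2 (O(J) = J**2 + 3 = 3 + J**2)
M = 0
A(p, t) = 3*p + 3*t (A(p, t) = (p + t)*(3 + 0**2) = (p + t)*(3 + 0) = (p + t)*3 = 3*p + 3*t)
93 + A(M, 10)*(-45) = 93 + (3*0 + 3*10)*(-45) = 93 + (0 + 30)*(-45) = 93 + 30*(-45) = 93 - 1350 = -1257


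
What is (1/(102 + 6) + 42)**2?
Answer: 20584369/11664 ≈ 1764.8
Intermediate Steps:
(1/(102 + 6) + 42)**2 = (1/108 + 42)**2 = (4537/108)**2 = 20584369/11664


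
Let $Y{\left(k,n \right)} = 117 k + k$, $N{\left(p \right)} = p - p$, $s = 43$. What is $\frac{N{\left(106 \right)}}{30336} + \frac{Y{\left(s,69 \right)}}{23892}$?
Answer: $\frac{2537}{11946} \approx 0.21237$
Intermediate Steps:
$N{\left(p \right)} = 0$
$Y{\left(k,n \right)} = 118 k$
$\frac{N{\left(106 \right)}}{30336} + \frac{Y{\left(s,69 \right)}}{23892} = \frac{0}{30336} + \frac{118 \cdot 43}{23892} = 0 \cdot \frac{1}{30336} + 5074 \cdot \frac{1}{23892} = 0 + \frac{2537}{11946} = \frac{2537}{11946}$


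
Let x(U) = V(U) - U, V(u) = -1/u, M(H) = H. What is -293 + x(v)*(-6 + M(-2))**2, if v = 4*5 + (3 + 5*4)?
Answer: -130999/43 ≈ -3046.5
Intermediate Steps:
v = 43 (v = 20 + (3 + 20) = 20 + 23 = 43)
x(U) = -U - 1/U (x(U) = -1/U - U = -U - 1/U)
-293 + x(v)*(-6 + M(-2))**2 = -293 + (-1*43 - 1/43)*(-6 - 2)**2 = -293 + (-43 - 1*1/43)*(-8)**2 = -293 + (-43 - 1/43)*64 = -293 - 1850/43*64 = -293 - 118400/43 = -130999/43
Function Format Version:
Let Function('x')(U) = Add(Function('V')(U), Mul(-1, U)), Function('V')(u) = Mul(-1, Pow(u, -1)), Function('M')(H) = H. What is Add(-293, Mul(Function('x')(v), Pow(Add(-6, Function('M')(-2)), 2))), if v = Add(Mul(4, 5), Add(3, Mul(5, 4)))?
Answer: Rational(-130999, 43) ≈ -3046.5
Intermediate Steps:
v = 43 (v = Add(20, Add(3, 20)) = Add(20, 23) = 43)
Function('x')(U) = Add(Mul(-1, U), Mul(-1, Pow(U, -1))) (Function('x')(U) = Add(Mul(-1, Pow(U, -1)), Mul(-1, U)) = Add(Mul(-1, U), Mul(-1, Pow(U, -1))))
Add(-293, Mul(Function('x')(v), Pow(Add(-6, Function('M')(-2)), 2))) = Add(-293, Mul(Add(Mul(-1, 43), Mul(-1, Pow(43, -1))), Pow(Add(-6, -2), 2))) = Add(-293, Mul(Add(-43, Mul(-1, Rational(1, 43))), Pow(-8, 2))) = Add(-293, Mul(Add(-43, Rational(-1, 43)), 64)) = Add(-293, Mul(Rational(-1850, 43), 64)) = Add(-293, Rational(-118400, 43)) = Rational(-130999, 43)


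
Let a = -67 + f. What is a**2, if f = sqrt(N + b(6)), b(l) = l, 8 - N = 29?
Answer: (67 - I*sqrt(15))**2 ≈ 4474.0 - 518.98*I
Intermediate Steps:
N = -21 (N = 8 - 1*29 = 8 - 29 = -21)
f = I*sqrt(15) (f = sqrt(-21 + 6) = sqrt(-15) = I*sqrt(15) ≈ 3.873*I)
a = -67 + I*sqrt(15) ≈ -67.0 + 3.873*I
a**2 = (-67 + I*sqrt(15))**2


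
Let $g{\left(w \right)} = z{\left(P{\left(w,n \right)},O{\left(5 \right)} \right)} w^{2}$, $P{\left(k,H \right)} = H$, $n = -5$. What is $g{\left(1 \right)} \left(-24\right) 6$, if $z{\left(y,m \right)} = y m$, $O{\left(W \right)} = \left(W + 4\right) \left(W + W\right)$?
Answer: $64800$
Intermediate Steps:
$O{\left(W \right)} = 2 W \left(4 + W\right)$ ($O{\left(W \right)} = \left(4 + W\right) 2 W = 2 W \left(4 + W\right)$)
$z{\left(y,m \right)} = m y$
$g{\left(w \right)} = - 450 w^{2}$ ($g{\left(w \right)} = 2 \cdot 5 \left(4 + 5\right) \left(-5\right) w^{2} = 2 \cdot 5 \cdot 9 \left(-5\right) w^{2} = 90 \left(-5\right) w^{2} = - 450 w^{2}$)
$g{\left(1 \right)} \left(-24\right) 6 = - 450 \cdot 1^{2} \left(-24\right) 6 = \left(-450\right) 1 \left(-24\right) 6 = \left(-450\right) \left(-24\right) 6 = 10800 \cdot 6 = 64800$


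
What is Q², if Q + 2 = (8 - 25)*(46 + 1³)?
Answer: 641601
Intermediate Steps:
Q = -801 (Q = -2 + (8 - 25)*(46 + 1³) = -2 - 17*(46 + 1) = -2 - 17*47 = -2 - 799 = -801)
Q² = (-801)² = 641601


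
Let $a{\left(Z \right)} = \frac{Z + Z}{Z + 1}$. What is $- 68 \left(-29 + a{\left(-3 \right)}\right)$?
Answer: $1768$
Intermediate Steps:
$a{\left(Z \right)} = \frac{2 Z}{1 + Z}$
$- 68 \left(-29 + a{\left(-3 \right)}\right) = - 68 \left(-29 + 2 \left(-3\right) \frac{1}{1 - 3}\right) = - 68 \left(-29 + 2 \left(-3\right) \frac{1}{-2}\right) = - 68 \left(-29 + 2 \left(-3\right) \left(- \frac{1}{2}\right)\right) = - 68 \left(-29 + 3\right) = \left(-68\right) \left(-26\right) = 1768$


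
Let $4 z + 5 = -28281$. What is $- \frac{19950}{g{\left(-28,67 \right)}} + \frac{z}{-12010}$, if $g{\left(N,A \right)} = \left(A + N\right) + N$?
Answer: $- \frac{479043427}{264220} \approx -1813.0$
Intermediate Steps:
$z = - \frac{14143}{2}$ ($z = - \frac{5}{4} + \frac{1}{4} \left(-28281\right) = - \frac{5}{4} - \frac{28281}{4} = - \frac{14143}{2} \approx -7071.5$)
$g{\left(N,A \right)} = A + 2 N$
$- \frac{19950}{g{\left(-28,67 \right)}} + \frac{z}{-12010} = - \frac{19950}{67 + 2 \left(-28\right)} - \frac{14143}{2 \left(-12010\right)} = - \frac{19950}{67 - 56} - - \frac{14143}{24020} = - \frac{19950}{11} + \frac{14143}{24020} = - \frac{479043427}{264220}$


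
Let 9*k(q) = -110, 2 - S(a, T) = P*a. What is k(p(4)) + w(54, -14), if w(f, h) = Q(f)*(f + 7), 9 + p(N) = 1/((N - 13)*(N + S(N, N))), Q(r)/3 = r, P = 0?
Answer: 88828/9 ≈ 9869.8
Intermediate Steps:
S(a, T) = 2 (S(a, T) = 2 - 0*a = 2 - 1*0 = 2 + 0 = 2)
Q(r) = 3*r
p(N) = -9 + 1/((-13 + N)*(2 + N)) (p(N) = -9 + 1/((N - 13)*(N + 2)) = -9 + 1/((-13 + N)*(2 + N)))
k(q) = -110/9 (k(q) = (⅑)*(-110) = -110/9)
w(f, h) = 3*f*(7 + f) (w(f, h) = (3*f)*(f + 7) = (3*f)*(7 + f) = 3*f*(7 + f))
k(p(4)) + w(54, -14) = -110/9 + 3*54*(7 + 54) = -110/9 + 3*54*61 = -110/9 + 9882 = 88828/9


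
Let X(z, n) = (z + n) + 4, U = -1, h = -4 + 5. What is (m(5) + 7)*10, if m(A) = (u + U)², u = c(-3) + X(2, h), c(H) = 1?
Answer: 560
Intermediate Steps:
h = 1
X(z, n) = 4 + n + z (X(z, n) = (n + z) + 4 = 4 + n + z)
u = 8 (u = 1 + (4 + 1 + 2) = 1 + 7 = 8)
m(A) = 49 (m(A) = (8 - 1)² = 7² = 49)
(m(5) + 7)*10 = (49 + 7)*10 = 56*10 = 560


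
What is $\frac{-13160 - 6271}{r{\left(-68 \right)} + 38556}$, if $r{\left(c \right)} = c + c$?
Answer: $- \frac{1143}{2260} \approx -0.50575$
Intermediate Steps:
$r{\left(c \right)} = 2 c$
$\frac{-13160 - 6271}{r{\left(-68 \right)} + 38556} = \frac{-13160 - 6271}{2 \left(-68\right) + 38556} = - \frac{19431}{-136 + 38556} = - \frac{19431}{38420} = \left(-19431\right) \frac{1}{38420} = - \frac{1143}{2260}$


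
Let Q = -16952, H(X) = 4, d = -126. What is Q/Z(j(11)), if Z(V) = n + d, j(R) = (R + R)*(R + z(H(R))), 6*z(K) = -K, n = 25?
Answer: 16952/101 ≈ 167.84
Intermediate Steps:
z(K) = -K/6 (z(K) = (-K)/6 = -K/6)
j(R) = 2*R*(-⅔ + R) (j(R) = (R + R)*(R - ⅙*4) = (2*R)*(R - ⅔) = (2*R)*(-⅔ + R) = 2*R*(-⅔ + R))
Z(V) = -101 (Z(V) = 25 - 126 = -101)
Q/Z(j(11)) = -16952/(-101) = -16952*(-1/101) = 16952/101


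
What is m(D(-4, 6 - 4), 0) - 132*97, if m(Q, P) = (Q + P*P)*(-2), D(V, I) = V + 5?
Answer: -12806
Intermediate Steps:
D(V, I) = 5 + V
m(Q, P) = -2*Q - 2*P**2 (m(Q, P) = (Q + P**2)*(-2) = -2*Q - 2*P**2)
m(D(-4, 6 - 4), 0) - 132*97 = (-2*(5 - 4) - 2*0**2) - 132*97 = (-2*1 - 2*0) - 12804 = (-2 + 0) - 12804 = -2 - 12804 = -12806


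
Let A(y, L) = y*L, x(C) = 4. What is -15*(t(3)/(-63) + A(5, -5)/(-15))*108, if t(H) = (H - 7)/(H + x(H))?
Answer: -133020/49 ≈ -2714.7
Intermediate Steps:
t(H) = (-7 + H)/(4 + H) (t(H) = (H - 7)/(H + 4) = (-7 + H)/(4 + H))
A(y, L) = L*y
-15*(t(3)/(-63) + A(5, -5)/(-15))*108 = -15*(((-7 + 3)/(4 + 3))/(-63) - 5*5/(-15))*108 = -15*((-4/7)*(-1/63) - 25*(-1/15))*108 = -15*(((1/7)*(-4))*(-1/63) + 5/3)*108 = -15*(-4/7*(-1/63) + 5/3)*108 = -15*(4/441 + 5/3)*108 = -15*739/441*108 = -3695/147*108 = -133020/49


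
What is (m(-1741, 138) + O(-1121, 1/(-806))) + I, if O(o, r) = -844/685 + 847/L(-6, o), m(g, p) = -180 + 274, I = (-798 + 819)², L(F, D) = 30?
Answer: 461965/822 ≈ 562.00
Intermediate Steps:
I = 441 (I = 21² = 441)
m(g, p) = 94
O(o, r) = 22195/822 (O(o, r) = -844/685 + 847/30 = 22195/822)
(m(-1741, 138) + O(-1121, 1/(-806))) + I = (94 + 22195/822) + 441 = 99463/822 + 441 = 461965/822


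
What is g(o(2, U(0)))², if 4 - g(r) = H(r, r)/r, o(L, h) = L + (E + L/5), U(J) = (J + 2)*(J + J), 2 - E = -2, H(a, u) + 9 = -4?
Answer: 37249/1024 ≈ 36.376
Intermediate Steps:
H(a, u) = -13 (H(a, u) = -9 - 4 = -13)
E = 4 (E = 2 - 1*(-2) = 2 + 2 = 4)
U(J) = 2*J*(2 + J) (U(J) = (2 + J)*(2*J) = 2*J*(2 + J))
o(L, h) = 4 + 6*L/5 (o(L, h) = L + (4 + L/5) = 4 + 6*L/5)
g(r) = 4 + 13/r (g(r) = 4 - (-13)/r = 4 + 13/r)
g(o(2, U(0)))² = (4 + 13/(4 + (6/5)*2))² = (4 + 13/(4 + 12/5))² = (4 + 13/(32/5))² = (4 + 13*(5/32))² = (4 + 65/32)² = (193/32)² = 37249/1024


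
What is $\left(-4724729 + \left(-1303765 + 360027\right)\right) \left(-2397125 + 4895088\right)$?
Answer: $-14159620832721$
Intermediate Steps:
$\left(-4724729 + \left(-1303765 + 360027\right)\right) \left(-2397125 + 4895088\right) = \left(-4724729 - 943738\right) 2497963 = \left(-5668467\right) 2497963 = -14159620832721$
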